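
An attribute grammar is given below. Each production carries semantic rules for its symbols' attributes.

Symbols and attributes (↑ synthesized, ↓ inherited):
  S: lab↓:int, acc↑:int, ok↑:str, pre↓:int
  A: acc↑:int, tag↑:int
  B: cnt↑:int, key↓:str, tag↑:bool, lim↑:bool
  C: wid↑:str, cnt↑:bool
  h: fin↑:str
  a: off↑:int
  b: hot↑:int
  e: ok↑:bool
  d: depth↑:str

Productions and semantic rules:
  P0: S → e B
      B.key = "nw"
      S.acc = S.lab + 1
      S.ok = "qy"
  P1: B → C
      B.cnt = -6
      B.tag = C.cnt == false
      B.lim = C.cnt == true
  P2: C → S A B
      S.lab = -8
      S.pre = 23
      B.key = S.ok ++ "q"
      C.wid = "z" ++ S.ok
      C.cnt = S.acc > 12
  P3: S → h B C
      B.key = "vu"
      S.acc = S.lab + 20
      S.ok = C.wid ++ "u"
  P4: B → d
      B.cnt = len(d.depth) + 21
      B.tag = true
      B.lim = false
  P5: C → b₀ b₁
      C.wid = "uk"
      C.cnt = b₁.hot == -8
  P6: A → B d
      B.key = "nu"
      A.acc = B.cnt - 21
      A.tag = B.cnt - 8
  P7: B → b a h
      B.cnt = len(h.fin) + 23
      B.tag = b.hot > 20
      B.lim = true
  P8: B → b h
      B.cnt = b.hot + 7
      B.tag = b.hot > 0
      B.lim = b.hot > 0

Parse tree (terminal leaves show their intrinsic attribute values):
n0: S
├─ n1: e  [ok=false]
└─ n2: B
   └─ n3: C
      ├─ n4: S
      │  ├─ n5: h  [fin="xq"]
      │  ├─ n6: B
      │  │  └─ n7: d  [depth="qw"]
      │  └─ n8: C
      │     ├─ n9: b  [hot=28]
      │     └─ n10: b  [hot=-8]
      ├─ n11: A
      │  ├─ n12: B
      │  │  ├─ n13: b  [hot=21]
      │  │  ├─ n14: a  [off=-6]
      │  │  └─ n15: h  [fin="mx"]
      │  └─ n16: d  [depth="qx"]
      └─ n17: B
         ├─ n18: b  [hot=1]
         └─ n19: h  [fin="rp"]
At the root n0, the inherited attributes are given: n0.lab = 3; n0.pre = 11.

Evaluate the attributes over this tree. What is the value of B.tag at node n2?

true

1. n0.lab = 3  [given at root]
2. n0.pre = 11  [given at root]
3. n1.ok = false  [terminal]
4. n2.key = "nw"  ["nw"]
5. n4.lab = -8  [-8]
6. n4.pre = 23  [23]
7. n5.fin = "xq"  [terminal]
8. n6.key = "vu"  ["vu"]
9. n7.depth = "qw"  [terminal]
10. n6.cnt = 23  [len(d.depth) + 21]
11. n6.tag = true  [true]
12. n6.lim = false  [false]
13. n9.hot = 28  [terminal]
14. n10.hot = -8  [terminal]
15. n8.wid = "uk"  ["uk"]
16. n8.cnt = true  [b₁.hot == -8]
17. n4.acc = 12  [S.lab + 20]
18. n4.ok = "uku"  [C.wid ++ "u"]
19. n12.key = "nu"  ["nu"]
20. n13.hot = 21  [terminal]
21. n14.off = -6  [terminal]
22. n15.fin = "mx"  [terminal]
23. n12.cnt = 25  [len(h.fin) + 23]
24. n12.tag = true  [b.hot > 20]
25. n12.lim = true  [true]
26. n16.depth = "qx"  [terminal]
27. n11.acc = 4  [B.cnt - 21]
28. n11.tag = 17  [B.cnt - 8]
29. n17.key = "ukuq"  [S.ok ++ "q"]
30. n18.hot = 1  [terminal]
31. n19.fin = "rp"  [terminal]
32. n17.cnt = 8  [b.hot + 7]
33. n17.tag = true  [b.hot > 0]
34. n17.lim = true  [b.hot > 0]
35. n3.wid = "zuku"  ["z" ++ S.ok]
36. n3.cnt = false  [S.acc > 12]
37. n2.cnt = -6  [-6]
38. n2.tag = true  [C.cnt == false]
39. n2.lim = false  [C.cnt == true]
40. n0.acc = 4  [S.lab + 1]
41. n0.ok = "qy"  ["qy"]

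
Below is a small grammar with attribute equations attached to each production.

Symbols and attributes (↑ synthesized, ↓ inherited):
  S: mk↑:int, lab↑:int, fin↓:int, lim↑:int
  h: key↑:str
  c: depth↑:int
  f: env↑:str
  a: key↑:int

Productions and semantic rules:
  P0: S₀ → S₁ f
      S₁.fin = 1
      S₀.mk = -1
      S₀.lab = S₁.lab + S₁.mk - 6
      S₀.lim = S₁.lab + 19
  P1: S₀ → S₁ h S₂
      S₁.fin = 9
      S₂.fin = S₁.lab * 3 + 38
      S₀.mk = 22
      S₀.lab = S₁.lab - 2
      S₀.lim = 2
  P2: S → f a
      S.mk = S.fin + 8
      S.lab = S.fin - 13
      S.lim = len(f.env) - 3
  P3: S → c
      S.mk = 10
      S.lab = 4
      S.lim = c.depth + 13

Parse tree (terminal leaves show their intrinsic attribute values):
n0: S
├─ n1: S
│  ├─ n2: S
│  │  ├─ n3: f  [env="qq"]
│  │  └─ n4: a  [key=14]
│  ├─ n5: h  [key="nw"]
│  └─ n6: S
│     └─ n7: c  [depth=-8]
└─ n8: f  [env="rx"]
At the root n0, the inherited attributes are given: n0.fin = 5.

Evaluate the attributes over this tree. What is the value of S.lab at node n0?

1. n0.fin = 5  [given at root]
2. n1.fin = 1  [1]
3. n2.fin = 9  [9]
4. n3.env = "qq"  [terminal]
5. n4.key = 14  [terminal]
6. n2.mk = 17  [S.fin + 8]
7. n2.lab = -4  [S.fin - 13]
8. n2.lim = -1  [len(f.env) - 3]
9. n5.key = "nw"  [terminal]
10. n6.fin = 26  [S₁.lab * 3 + 38]
11. n7.depth = -8  [terminal]
12. n6.mk = 10  [10]
13. n6.lab = 4  [4]
14. n6.lim = 5  [c.depth + 13]
15. n1.mk = 22  [22]
16. n1.lab = -6  [S₁.lab - 2]
17. n1.lim = 2  [2]
18. n8.env = "rx"  [terminal]
19. n0.mk = -1  [-1]
20. n0.lab = 10  [S₁.lab + S₁.mk - 6]
21. n0.lim = 13  [S₁.lab + 19]

10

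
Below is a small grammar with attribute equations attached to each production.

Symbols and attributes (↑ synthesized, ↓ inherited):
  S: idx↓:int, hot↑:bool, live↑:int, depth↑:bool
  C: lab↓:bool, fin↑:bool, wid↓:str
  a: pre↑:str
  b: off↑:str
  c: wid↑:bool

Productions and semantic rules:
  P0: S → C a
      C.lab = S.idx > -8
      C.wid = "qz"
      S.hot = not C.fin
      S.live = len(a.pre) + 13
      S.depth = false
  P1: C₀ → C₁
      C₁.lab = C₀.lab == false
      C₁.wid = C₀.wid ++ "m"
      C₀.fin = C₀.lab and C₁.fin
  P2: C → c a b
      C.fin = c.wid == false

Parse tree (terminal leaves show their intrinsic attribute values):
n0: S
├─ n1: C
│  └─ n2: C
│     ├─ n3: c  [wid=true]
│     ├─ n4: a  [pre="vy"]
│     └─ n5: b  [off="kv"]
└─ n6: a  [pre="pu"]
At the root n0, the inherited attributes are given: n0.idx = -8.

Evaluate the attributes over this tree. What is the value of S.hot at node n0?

1. n0.idx = -8  [given at root]
2. n1.lab = false  [S.idx > -8]
3. n1.wid = "qz"  ["qz"]
4. n2.lab = true  [C₀.lab == false]
5. n2.wid = "qzm"  [C₀.wid ++ "m"]
6. n3.wid = true  [terminal]
7. n4.pre = "vy"  [terminal]
8. n5.off = "kv"  [terminal]
9. n2.fin = false  [c.wid == false]
10. n1.fin = false  [C₀.lab and C₁.fin]
11. n6.pre = "pu"  [terminal]
12. n0.hot = true  [not C.fin]
13. n0.live = 15  [len(a.pre) + 13]
14. n0.depth = false  [false]

true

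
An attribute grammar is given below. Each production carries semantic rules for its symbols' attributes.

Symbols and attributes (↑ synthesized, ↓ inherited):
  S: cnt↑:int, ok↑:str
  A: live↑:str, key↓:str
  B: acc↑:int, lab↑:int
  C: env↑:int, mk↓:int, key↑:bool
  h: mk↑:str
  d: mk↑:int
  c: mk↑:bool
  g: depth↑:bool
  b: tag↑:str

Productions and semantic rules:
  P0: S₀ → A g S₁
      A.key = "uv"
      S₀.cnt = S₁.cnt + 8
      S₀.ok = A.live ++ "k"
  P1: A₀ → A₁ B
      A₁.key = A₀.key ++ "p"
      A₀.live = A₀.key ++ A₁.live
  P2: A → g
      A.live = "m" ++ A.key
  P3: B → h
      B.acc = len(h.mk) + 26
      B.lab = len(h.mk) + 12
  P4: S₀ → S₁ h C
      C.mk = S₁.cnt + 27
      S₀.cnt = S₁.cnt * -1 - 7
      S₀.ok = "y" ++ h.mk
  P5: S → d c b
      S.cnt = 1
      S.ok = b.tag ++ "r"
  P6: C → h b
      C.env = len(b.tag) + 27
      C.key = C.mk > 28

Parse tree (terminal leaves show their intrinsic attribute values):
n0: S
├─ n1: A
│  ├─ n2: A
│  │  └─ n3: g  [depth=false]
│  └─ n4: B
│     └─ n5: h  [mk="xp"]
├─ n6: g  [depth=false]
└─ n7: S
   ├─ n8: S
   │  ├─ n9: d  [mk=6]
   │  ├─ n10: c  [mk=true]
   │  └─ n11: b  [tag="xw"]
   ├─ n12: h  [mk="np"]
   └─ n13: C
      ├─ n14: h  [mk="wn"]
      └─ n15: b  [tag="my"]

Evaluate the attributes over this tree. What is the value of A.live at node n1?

"uvmuvp"

1. n1.key = "uv"  ["uv"]
2. n2.key = "uvp"  [A₀.key ++ "p"]
3. n3.depth = false  [terminal]
4. n2.live = "muvp"  ["m" ++ A.key]
5. n5.mk = "xp"  [terminal]
6. n4.acc = 28  [len(h.mk) + 26]
7. n4.lab = 14  [len(h.mk) + 12]
8. n1.live = "uvmuvp"  [A₀.key ++ A₁.live]
9. n6.depth = false  [terminal]
10. n9.mk = 6  [terminal]
11. n10.mk = true  [terminal]
12. n11.tag = "xw"  [terminal]
13. n8.cnt = 1  [1]
14. n8.ok = "xwr"  [b.tag ++ "r"]
15. n12.mk = "np"  [terminal]
16. n13.mk = 28  [S₁.cnt + 27]
17. n14.mk = "wn"  [terminal]
18. n15.tag = "my"  [terminal]
19. n13.env = 29  [len(b.tag) + 27]
20. n13.key = false  [C.mk > 28]
21. n7.cnt = -8  [S₁.cnt * -1 - 7]
22. n7.ok = "ynp"  ["y" ++ h.mk]
23. n0.cnt = 0  [S₁.cnt + 8]
24. n0.ok = "uvmuvpk"  [A.live ++ "k"]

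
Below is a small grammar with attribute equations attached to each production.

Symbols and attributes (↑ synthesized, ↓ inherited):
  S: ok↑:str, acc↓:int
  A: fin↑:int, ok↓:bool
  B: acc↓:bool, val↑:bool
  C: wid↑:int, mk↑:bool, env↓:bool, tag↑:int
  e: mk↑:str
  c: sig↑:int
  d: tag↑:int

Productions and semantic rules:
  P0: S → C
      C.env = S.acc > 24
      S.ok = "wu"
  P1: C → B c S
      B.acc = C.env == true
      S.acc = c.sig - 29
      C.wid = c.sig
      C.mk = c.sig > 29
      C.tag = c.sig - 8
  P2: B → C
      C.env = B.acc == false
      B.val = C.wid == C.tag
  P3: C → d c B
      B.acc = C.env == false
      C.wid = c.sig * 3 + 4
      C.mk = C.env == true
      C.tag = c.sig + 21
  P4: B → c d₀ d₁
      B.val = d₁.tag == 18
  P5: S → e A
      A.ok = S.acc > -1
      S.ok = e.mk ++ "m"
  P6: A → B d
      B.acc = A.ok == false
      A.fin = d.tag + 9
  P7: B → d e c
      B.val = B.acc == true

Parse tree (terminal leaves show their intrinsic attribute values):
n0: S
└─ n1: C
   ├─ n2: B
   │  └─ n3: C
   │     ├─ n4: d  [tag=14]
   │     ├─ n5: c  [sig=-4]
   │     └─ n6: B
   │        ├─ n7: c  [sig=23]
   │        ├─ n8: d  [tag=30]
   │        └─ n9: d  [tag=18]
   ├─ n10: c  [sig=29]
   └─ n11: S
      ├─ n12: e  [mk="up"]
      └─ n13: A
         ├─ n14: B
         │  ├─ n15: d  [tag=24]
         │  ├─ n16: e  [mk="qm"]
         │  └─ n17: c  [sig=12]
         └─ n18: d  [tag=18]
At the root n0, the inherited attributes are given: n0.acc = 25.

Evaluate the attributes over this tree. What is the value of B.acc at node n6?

1. n0.acc = 25  [given at root]
2. n1.env = true  [S.acc > 24]
3. n2.acc = true  [C.env == true]
4. n3.env = false  [B.acc == false]
5. n4.tag = 14  [terminal]
6. n5.sig = -4  [terminal]
7. n6.acc = true  [C.env == false]
8. n7.sig = 23  [terminal]
9. n8.tag = 30  [terminal]
10. n9.tag = 18  [terminal]
11. n6.val = true  [d₁.tag == 18]
12. n3.wid = -8  [c.sig * 3 + 4]
13. n3.mk = false  [C.env == true]
14. n3.tag = 17  [c.sig + 21]
15. n2.val = false  [C.wid == C.tag]
16. n10.sig = 29  [terminal]
17. n11.acc = 0  [c.sig - 29]
18. n12.mk = "up"  [terminal]
19. n13.ok = true  [S.acc > -1]
20. n14.acc = false  [A.ok == false]
21. n15.tag = 24  [terminal]
22. n16.mk = "qm"  [terminal]
23. n17.sig = 12  [terminal]
24. n14.val = false  [B.acc == true]
25. n18.tag = 18  [terminal]
26. n13.fin = 27  [d.tag + 9]
27. n11.ok = "upm"  [e.mk ++ "m"]
28. n1.wid = 29  [c.sig]
29. n1.mk = false  [c.sig > 29]
30. n1.tag = 21  [c.sig - 8]
31. n0.ok = "wu"  ["wu"]

true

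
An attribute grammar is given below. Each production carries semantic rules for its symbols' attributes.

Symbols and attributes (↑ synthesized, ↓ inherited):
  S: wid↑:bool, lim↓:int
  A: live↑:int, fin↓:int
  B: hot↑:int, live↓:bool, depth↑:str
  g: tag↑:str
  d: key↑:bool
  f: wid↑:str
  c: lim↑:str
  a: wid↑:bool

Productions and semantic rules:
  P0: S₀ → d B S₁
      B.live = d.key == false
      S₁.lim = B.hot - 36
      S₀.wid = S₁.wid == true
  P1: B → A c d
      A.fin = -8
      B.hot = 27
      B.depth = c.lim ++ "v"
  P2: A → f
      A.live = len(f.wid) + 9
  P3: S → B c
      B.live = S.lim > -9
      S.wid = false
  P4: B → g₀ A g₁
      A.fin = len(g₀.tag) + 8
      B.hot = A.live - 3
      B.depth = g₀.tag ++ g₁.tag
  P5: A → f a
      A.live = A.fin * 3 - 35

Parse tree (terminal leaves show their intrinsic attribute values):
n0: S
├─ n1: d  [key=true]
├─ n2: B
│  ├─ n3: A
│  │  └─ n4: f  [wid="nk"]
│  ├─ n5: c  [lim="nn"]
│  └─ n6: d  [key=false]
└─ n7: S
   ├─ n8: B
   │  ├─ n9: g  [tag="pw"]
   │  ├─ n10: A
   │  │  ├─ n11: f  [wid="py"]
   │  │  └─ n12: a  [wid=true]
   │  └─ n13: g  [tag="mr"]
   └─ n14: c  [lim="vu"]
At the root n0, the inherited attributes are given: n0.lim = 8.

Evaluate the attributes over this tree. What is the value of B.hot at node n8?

1. n0.lim = 8  [given at root]
2. n1.key = true  [terminal]
3. n2.live = false  [d.key == false]
4. n3.fin = -8  [-8]
5. n4.wid = "nk"  [terminal]
6. n3.live = 11  [len(f.wid) + 9]
7. n5.lim = "nn"  [terminal]
8. n6.key = false  [terminal]
9. n2.hot = 27  [27]
10. n2.depth = "nnv"  [c.lim ++ "v"]
11. n7.lim = -9  [B.hot - 36]
12. n8.live = false  [S.lim > -9]
13. n9.tag = "pw"  [terminal]
14. n10.fin = 10  [len(g₀.tag) + 8]
15. n11.wid = "py"  [terminal]
16. n12.wid = true  [terminal]
17. n10.live = -5  [A.fin * 3 - 35]
18. n13.tag = "mr"  [terminal]
19. n8.hot = -8  [A.live - 3]
20. n8.depth = "pwmr"  [g₀.tag ++ g₁.tag]
21. n14.lim = "vu"  [terminal]
22. n7.wid = false  [false]
23. n0.wid = false  [S₁.wid == true]

-8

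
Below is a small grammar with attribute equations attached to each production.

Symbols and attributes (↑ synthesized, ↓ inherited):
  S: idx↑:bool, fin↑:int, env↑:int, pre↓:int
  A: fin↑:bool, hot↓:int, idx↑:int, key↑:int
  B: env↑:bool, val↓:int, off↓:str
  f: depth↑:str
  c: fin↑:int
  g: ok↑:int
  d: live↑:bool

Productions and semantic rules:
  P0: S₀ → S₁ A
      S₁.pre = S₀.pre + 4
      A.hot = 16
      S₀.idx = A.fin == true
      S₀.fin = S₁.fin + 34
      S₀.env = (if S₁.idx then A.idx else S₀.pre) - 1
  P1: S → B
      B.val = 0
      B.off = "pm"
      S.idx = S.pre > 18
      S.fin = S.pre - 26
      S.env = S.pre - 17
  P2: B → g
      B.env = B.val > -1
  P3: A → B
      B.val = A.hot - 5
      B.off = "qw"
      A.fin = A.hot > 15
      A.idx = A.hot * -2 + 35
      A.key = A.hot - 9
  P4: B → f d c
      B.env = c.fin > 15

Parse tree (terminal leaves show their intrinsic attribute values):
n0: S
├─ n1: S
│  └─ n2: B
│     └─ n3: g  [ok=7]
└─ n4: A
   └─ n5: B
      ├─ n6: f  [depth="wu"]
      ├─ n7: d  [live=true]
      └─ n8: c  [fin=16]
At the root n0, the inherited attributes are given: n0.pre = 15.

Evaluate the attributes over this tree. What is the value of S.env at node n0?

2

1. n0.pre = 15  [given at root]
2. n1.pre = 19  [S₀.pre + 4]
3. n2.val = 0  [0]
4. n2.off = "pm"  ["pm"]
5. n3.ok = 7  [terminal]
6. n2.env = true  [B.val > -1]
7. n1.idx = true  [S.pre > 18]
8. n1.fin = -7  [S.pre - 26]
9. n1.env = 2  [S.pre - 17]
10. n4.hot = 16  [16]
11. n5.val = 11  [A.hot - 5]
12. n5.off = "qw"  ["qw"]
13. n6.depth = "wu"  [terminal]
14. n7.live = true  [terminal]
15. n8.fin = 16  [terminal]
16. n5.env = true  [c.fin > 15]
17. n4.fin = true  [A.hot > 15]
18. n4.idx = 3  [A.hot * -2 + 35]
19. n4.key = 7  [A.hot - 9]
20. n0.idx = true  [A.fin == true]
21. n0.fin = 27  [S₁.fin + 34]
22. n0.env = 2  [(if S₁.idx then A.idx else S₀.pre) - 1]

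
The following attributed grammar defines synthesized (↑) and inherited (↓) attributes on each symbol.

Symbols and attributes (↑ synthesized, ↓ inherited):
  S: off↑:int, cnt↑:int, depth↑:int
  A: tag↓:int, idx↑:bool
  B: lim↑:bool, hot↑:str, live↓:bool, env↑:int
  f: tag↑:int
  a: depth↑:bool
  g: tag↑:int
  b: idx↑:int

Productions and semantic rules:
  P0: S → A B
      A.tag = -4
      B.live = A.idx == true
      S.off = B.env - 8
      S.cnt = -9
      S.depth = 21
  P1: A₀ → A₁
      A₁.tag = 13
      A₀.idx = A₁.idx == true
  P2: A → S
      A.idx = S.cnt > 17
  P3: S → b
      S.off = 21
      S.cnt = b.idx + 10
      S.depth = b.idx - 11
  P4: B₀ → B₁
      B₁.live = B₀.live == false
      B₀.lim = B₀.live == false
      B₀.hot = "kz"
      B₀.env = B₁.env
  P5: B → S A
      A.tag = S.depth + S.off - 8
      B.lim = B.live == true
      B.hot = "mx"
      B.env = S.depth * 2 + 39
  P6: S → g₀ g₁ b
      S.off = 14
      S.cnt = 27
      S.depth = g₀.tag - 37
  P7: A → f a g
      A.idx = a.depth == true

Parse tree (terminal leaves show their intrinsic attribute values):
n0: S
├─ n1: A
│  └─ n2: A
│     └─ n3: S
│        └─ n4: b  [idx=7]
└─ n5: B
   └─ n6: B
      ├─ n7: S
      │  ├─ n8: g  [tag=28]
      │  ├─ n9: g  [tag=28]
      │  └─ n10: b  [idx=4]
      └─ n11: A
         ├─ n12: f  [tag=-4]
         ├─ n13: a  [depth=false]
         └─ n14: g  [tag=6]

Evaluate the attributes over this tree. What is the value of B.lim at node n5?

true

1. n1.tag = -4  [-4]
2. n2.tag = 13  [13]
3. n4.idx = 7  [terminal]
4. n3.off = 21  [21]
5. n3.cnt = 17  [b.idx + 10]
6. n3.depth = -4  [b.idx - 11]
7. n2.idx = false  [S.cnt > 17]
8. n1.idx = false  [A₁.idx == true]
9. n5.live = false  [A.idx == true]
10. n6.live = true  [B₀.live == false]
11. n8.tag = 28  [terminal]
12. n9.tag = 28  [terminal]
13. n10.idx = 4  [terminal]
14. n7.off = 14  [14]
15. n7.cnt = 27  [27]
16. n7.depth = -9  [g₀.tag - 37]
17. n11.tag = -3  [S.depth + S.off - 8]
18. n12.tag = -4  [terminal]
19. n13.depth = false  [terminal]
20. n14.tag = 6  [terminal]
21. n11.idx = false  [a.depth == true]
22. n6.lim = true  [B.live == true]
23. n6.hot = "mx"  ["mx"]
24. n6.env = 21  [S.depth * 2 + 39]
25. n5.lim = true  [B₀.live == false]
26. n5.hot = "kz"  ["kz"]
27. n5.env = 21  [B₁.env]
28. n0.off = 13  [B.env - 8]
29. n0.cnt = -9  [-9]
30. n0.depth = 21  [21]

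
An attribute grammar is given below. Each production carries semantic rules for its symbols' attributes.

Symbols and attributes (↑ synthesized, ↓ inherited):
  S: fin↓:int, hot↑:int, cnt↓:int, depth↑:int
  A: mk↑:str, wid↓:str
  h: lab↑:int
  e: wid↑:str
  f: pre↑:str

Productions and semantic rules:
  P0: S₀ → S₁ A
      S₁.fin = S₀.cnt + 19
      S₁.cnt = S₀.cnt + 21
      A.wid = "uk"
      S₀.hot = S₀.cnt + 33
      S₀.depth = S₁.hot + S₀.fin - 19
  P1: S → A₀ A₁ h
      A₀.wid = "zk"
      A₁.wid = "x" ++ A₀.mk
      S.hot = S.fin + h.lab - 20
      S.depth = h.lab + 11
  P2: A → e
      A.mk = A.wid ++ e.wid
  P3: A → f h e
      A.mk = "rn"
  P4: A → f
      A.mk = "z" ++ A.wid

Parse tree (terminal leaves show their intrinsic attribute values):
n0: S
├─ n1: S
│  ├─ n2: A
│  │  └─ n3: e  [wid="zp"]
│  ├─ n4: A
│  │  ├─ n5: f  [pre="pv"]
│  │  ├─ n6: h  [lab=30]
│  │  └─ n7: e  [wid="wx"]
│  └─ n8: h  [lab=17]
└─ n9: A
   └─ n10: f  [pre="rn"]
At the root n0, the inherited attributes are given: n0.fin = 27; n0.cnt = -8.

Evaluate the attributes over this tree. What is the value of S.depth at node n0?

1. n0.fin = 27  [given at root]
2. n0.cnt = -8  [given at root]
3. n1.fin = 11  [S₀.cnt + 19]
4. n1.cnt = 13  [S₀.cnt + 21]
5. n2.wid = "zk"  ["zk"]
6. n3.wid = "zp"  [terminal]
7. n2.mk = "zkzp"  [A.wid ++ e.wid]
8. n4.wid = "xzkzp"  ["x" ++ A₀.mk]
9. n5.pre = "pv"  [terminal]
10. n6.lab = 30  [terminal]
11. n7.wid = "wx"  [terminal]
12. n4.mk = "rn"  ["rn"]
13. n8.lab = 17  [terminal]
14. n1.hot = 8  [S.fin + h.lab - 20]
15. n1.depth = 28  [h.lab + 11]
16. n9.wid = "uk"  ["uk"]
17. n10.pre = "rn"  [terminal]
18. n9.mk = "zuk"  ["z" ++ A.wid]
19. n0.hot = 25  [S₀.cnt + 33]
20. n0.depth = 16  [S₁.hot + S₀.fin - 19]

16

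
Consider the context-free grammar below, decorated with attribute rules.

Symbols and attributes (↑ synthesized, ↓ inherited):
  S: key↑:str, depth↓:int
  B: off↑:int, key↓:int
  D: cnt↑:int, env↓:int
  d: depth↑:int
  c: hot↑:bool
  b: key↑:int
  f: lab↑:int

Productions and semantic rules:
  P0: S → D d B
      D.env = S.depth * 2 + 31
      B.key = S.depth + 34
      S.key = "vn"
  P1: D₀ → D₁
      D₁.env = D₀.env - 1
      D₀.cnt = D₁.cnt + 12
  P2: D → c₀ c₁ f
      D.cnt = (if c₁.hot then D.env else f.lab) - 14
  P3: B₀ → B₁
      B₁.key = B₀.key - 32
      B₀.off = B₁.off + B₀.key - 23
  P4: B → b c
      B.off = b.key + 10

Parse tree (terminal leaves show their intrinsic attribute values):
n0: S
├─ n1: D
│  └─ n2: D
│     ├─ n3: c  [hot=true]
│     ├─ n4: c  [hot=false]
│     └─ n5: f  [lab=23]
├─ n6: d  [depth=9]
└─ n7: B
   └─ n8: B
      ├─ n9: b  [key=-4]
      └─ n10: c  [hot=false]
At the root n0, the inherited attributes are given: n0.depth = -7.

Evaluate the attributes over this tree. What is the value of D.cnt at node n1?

1. n0.depth = -7  [given at root]
2. n1.env = 17  [S.depth * 2 + 31]
3. n2.env = 16  [D₀.env - 1]
4. n3.hot = true  [terminal]
5. n4.hot = false  [terminal]
6. n5.lab = 23  [terminal]
7. n2.cnt = 9  [(if c₁.hot then D.env else f.lab) - 14]
8. n1.cnt = 21  [D₁.cnt + 12]
9. n6.depth = 9  [terminal]
10. n7.key = 27  [S.depth + 34]
11. n8.key = -5  [B₀.key - 32]
12. n9.key = -4  [terminal]
13. n10.hot = false  [terminal]
14. n8.off = 6  [b.key + 10]
15. n7.off = 10  [B₁.off + B₀.key - 23]
16. n0.key = "vn"  ["vn"]

21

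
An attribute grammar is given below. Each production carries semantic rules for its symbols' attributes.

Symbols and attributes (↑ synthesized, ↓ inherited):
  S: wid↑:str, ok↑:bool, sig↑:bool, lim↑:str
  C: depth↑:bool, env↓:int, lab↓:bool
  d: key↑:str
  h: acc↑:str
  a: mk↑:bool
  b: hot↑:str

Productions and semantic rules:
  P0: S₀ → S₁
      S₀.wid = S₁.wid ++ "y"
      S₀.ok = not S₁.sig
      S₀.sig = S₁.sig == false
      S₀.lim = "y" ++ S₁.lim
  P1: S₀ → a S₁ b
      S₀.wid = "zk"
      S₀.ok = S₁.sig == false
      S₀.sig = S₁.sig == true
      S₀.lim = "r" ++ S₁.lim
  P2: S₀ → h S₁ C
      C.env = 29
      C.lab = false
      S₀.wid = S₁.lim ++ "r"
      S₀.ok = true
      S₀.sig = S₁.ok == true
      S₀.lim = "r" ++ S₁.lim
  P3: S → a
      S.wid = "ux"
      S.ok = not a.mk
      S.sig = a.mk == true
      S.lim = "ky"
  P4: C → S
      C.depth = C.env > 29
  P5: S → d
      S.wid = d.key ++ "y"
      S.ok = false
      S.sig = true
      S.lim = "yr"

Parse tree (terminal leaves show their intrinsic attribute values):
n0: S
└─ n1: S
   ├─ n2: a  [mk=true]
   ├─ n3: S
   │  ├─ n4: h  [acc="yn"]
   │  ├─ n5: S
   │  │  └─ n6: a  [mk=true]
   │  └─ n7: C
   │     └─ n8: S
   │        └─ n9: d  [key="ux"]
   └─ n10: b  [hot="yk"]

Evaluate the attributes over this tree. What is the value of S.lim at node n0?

"yrrky"

1. n2.mk = true  [terminal]
2. n4.acc = "yn"  [terminal]
3. n6.mk = true  [terminal]
4. n5.wid = "ux"  ["ux"]
5. n5.ok = false  [not a.mk]
6. n5.sig = true  [a.mk == true]
7. n5.lim = "ky"  ["ky"]
8. n7.env = 29  [29]
9. n7.lab = false  [false]
10. n9.key = "ux"  [terminal]
11. n8.wid = "uxy"  [d.key ++ "y"]
12. n8.ok = false  [false]
13. n8.sig = true  [true]
14. n8.lim = "yr"  ["yr"]
15. n7.depth = false  [C.env > 29]
16. n3.wid = "kyr"  [S₁.lim ++ "r"]
17. n3.ok = true  [true]
18. n3.sig = false  [S₁.ok == true]
19. n3.lim = "rky"  ["r" ++ S₁.lim]
20. n10.hot = "yk"  [terminal]
21. n1.wid = "zk"  ["zk"]
22. n1.ok = true  [S₁.sig == false]
23. n1.sig = false  [S₁.sig == true]
24. n1.lim = "rrky"  ["r" ++ S₁.lim]
25. n0.wid = "zky"  [S₁.wid ++ "y"]
26. n0.ok = true  [not S₁.sig]
27. n0.sig = true  [S₁.sig == false]
28. n0.lim = "yrrky"  ["y" ++ S₁.lim]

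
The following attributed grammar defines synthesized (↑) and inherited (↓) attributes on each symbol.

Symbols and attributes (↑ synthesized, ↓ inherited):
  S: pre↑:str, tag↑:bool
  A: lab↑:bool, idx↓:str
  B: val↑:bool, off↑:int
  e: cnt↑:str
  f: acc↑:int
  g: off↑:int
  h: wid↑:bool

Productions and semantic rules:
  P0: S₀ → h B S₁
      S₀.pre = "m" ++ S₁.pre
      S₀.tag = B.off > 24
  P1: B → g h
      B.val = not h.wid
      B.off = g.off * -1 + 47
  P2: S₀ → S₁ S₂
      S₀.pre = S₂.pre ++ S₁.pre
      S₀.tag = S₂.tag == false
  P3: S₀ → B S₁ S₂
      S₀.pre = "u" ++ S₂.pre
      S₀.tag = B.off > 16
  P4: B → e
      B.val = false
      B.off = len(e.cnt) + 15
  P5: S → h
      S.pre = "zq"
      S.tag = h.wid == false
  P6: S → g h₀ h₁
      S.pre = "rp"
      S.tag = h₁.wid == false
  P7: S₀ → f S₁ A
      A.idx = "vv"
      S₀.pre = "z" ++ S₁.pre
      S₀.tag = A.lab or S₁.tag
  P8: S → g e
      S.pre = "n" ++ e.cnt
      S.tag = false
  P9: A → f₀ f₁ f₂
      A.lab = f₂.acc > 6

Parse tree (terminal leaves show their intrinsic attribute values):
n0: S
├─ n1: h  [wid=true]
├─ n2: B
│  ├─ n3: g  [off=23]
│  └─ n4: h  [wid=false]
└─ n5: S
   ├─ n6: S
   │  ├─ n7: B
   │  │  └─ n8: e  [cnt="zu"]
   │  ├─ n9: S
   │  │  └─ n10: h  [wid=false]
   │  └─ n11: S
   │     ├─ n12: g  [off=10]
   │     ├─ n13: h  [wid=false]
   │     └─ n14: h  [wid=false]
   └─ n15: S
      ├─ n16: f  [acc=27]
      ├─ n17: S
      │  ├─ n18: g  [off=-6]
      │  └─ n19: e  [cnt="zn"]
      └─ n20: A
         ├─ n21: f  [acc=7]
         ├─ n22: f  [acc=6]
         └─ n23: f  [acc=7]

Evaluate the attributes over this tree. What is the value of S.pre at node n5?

1. n1.wid = true  [terminal]
2. n3.off = 23  [terminal]
3. n4.wid = false  [terminal]
4. n2.val = true  [not h.wid]
5. n2.off = 24  [g.off * -1 + 47]
6. n8.cnt = "zu"  [terminal]
7. n7.val = false  [false]
8. n7.off = 17  [len(e.cnt) + 15]
9. n10.wid = false  [terminal]
10. n9.pre = "zq"  ["zq"]
11. n9.tag = true  [h.wid == false]
12. n12.off = 10  [terminal]
13. n13.wid = false  [terminal]
14. n14.wid = false  [terminal]
15. n11.pre = "rp"  ["rp"]
16. n11.tag = true  [h₁.wid == false]
17. n6.pre = "urp"  ["u" ++ S₂.pre]
18. n6.tag = true  [B.off > 16]
19. n16.acc = 27  [terminal]
20. n18.off = -6  [terminal]
21. n19.cnt = "zn"  [terminal]
22. n17.pre = "nzn"  ["n" ++ e.cnt]
23. n17.tag = false  [false]
24. n20.idx = "vv"  ["vv"]
25. n21.acc = 7  [terminal]
26. n22.acc = 6  [terminal]
27. n23.acc = 7  [terminal]
28. n20.lab = true  [f₂.acc > 6]
29. n15.pre = "znzn"  ["z" ++ S₁.pre]
30. n15.tag = true  [A.lab or S₁.tag]
31. n5.pre = "znznurp"  [S₂.pre ++ S₁.pre]
32. n5.tag = false  [S₂.tag == false]
33. n0.pre = "mznznurp"  ["m" ++ S₁.pre]
34. n0.tag = false  [B.off > 24]

"znznurp"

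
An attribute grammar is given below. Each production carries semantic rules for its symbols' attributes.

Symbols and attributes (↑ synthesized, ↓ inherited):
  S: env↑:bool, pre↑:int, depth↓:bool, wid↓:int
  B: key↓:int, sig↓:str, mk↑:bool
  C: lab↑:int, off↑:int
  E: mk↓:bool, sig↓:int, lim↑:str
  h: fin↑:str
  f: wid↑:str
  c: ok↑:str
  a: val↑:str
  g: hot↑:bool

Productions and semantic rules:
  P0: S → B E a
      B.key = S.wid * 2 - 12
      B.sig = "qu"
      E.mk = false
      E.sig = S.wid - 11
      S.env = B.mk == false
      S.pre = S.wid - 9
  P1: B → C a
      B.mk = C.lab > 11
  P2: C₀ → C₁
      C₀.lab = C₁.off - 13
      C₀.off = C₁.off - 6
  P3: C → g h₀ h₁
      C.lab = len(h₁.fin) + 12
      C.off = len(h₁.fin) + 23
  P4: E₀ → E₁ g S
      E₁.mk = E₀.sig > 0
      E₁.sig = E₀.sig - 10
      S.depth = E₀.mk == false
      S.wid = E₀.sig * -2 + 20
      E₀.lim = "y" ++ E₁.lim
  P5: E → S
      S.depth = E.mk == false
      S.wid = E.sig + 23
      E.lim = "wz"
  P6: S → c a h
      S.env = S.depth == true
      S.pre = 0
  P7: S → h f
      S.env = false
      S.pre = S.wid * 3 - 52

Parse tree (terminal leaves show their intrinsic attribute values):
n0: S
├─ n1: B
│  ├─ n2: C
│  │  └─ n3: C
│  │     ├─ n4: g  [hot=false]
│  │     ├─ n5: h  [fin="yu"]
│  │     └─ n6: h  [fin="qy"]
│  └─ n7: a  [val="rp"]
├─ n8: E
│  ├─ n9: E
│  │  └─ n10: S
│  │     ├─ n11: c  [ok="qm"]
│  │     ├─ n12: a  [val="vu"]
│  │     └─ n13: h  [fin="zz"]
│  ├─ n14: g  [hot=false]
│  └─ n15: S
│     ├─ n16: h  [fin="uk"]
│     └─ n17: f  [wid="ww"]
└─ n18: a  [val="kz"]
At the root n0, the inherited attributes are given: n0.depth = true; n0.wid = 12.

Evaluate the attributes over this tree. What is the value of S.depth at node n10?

false

1. n0.depth = true  [given at root]
2. n0.wid = 12  [given at root]
3. n1.key = 12  [S.wid * 2 - 12]
4. n1.sig = "qu"  ["qu"]
5. n4.hot = false  [terminal]
6. n5.fin = "yu"  [terminal]
7. n6.fin = "qy"  [terminal]
8. n3.lab = 14  [len(h₁.fin) + 12]
9. n3.off = 25  [len(h₁.fin) + 23]
10. n2.lab = 12  [C₁.off - 13]
11. n2.off = 19  [C₁.off - 6]
12. n7.val = "rp"  [terminal]
13. n1.mk = true  [C.lab > 11]
14. n8.mk = false  [false]
15. n8.sig = 1  [S.wid - 11]
16. n9.mk = true  [E₀.sig > 0]
17. n9.sig = -9  [E₀.sig - 10]
18. n10.depth = false  [E.mk == false]
19. n10.wid = 14  [E.sig + 23]
20. n11.ok = "qm"  [terminal]
21. n12.val = "vu"  [terminal]
22. n13.fin = "zz"  [terminal]
23. n10.env = false  [S.depth == true]
24. n10.pre = 0  [0]
25. n9.lim = "wz"  ["wz"]
26. n14.hot = false  [terminal]
27. n15.depth = true  [E₀.mk == false]
28. n15.wid = 18  [E₀.sig * -2 + 20]
29. n16.fin = "uk"  [terminal]
30. n17.wid = "ww"  [terminal]
31. n15.env = false  [false]
32. n15.pre = 2  [S.wid * 3 - 52]
33. n8.lim = "ywz"  ["y" ++ E₁.lim]
34. n18.val = "kz"  [terminal]
35. n0.env = false  [B.mk == false]
36. n0.pre = 3  [S.wid - 9]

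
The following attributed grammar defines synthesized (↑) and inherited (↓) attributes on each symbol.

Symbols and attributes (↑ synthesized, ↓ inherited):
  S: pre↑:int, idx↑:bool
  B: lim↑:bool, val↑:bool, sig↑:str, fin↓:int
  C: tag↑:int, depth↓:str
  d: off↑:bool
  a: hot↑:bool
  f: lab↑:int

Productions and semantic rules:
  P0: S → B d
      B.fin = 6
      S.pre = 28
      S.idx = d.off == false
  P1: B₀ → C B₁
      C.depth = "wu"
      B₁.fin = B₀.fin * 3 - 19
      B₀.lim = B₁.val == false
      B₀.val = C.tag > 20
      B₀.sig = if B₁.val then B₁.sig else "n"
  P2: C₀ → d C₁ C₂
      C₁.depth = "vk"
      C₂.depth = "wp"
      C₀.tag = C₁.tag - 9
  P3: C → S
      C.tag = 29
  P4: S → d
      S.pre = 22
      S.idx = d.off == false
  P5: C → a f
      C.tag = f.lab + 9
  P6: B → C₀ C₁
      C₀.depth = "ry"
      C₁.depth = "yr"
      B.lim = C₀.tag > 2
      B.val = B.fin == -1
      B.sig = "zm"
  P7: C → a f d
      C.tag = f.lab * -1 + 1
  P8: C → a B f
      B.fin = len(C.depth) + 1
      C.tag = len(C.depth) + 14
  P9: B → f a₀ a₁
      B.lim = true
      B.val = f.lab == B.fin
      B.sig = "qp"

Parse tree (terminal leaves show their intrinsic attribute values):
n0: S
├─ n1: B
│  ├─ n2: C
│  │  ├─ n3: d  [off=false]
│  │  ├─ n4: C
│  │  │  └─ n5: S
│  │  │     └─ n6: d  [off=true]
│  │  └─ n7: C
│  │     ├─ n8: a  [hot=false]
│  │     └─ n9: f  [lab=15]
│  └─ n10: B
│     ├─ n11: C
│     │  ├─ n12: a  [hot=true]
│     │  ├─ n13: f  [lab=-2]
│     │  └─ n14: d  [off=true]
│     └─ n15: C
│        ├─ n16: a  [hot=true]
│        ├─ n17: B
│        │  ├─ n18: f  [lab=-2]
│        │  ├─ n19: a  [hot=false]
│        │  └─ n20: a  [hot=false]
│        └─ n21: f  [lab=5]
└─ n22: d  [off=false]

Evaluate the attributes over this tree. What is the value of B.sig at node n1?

"zm"

1. n1.fin = 6  [6]
2. n2.depth = "wu"  ["wu"]
3. n3.off = false  [terminal]
4. n4.depth = "vk"  ["vk"]
5. n6.off = true  [terminal]
6. n5.pre = 22  [22]
7. n5.idx = false  [d.off == false]
8. n4.tag = 29  [29]
9. n7.depth = "wp"  ["wp"]
10. n8.hot = false  [terminal]
11. n9.lab = 15  [terminal]
12. n7.tag = 24  [f.lab + 9]
13. n2.tag = 20  [C₁.tag - 9]
14. n10.fin = -1  [B₀.fin * 3 - 19]
15. n11.depth = "ry"  ["ry"]
16. n12.hot = true  [terminal]
17. n13.lab = -2  [terminal]
18. n14.off = true  [terminal]
19. n11.tag = 3  [f.lab * -1 + 1]
20. n15.depth = "yr"  ["yr"]
21. n16.hot = true  [terminal]
22. n17.fin = 3  [len(C.depth) + 1]
23. n18.lab = -2  [terminal]
24. n19.hot = false  [terminal]
25. n20.hot = false  [terminal]
26. n17.lim = true  [true]
27. n17.val = false  [f.lab == B.fin]
28. n17.sig = "qp"  ["qp"]
29. n21.lab = 5  [terminal]
30. n15.tag = 16  [len(C.depth) + 14]
31. n10.lim = true  [C₀.tag > 2]
32. n10.val = true  [B.fin == -1]
33. n10.sig = "zm"  ["zm"]
34. n1.lim = false  [B₁.val == false]
35. n1.val = false  [C.tag > 20]
36. n1.sig = "zm"  [if B₁.val then B₁.sig else "n"]
37. n22.off = false  [terminal]
38. n0.pre = 28  [28]
39. n0.idx = true  [d.off == false]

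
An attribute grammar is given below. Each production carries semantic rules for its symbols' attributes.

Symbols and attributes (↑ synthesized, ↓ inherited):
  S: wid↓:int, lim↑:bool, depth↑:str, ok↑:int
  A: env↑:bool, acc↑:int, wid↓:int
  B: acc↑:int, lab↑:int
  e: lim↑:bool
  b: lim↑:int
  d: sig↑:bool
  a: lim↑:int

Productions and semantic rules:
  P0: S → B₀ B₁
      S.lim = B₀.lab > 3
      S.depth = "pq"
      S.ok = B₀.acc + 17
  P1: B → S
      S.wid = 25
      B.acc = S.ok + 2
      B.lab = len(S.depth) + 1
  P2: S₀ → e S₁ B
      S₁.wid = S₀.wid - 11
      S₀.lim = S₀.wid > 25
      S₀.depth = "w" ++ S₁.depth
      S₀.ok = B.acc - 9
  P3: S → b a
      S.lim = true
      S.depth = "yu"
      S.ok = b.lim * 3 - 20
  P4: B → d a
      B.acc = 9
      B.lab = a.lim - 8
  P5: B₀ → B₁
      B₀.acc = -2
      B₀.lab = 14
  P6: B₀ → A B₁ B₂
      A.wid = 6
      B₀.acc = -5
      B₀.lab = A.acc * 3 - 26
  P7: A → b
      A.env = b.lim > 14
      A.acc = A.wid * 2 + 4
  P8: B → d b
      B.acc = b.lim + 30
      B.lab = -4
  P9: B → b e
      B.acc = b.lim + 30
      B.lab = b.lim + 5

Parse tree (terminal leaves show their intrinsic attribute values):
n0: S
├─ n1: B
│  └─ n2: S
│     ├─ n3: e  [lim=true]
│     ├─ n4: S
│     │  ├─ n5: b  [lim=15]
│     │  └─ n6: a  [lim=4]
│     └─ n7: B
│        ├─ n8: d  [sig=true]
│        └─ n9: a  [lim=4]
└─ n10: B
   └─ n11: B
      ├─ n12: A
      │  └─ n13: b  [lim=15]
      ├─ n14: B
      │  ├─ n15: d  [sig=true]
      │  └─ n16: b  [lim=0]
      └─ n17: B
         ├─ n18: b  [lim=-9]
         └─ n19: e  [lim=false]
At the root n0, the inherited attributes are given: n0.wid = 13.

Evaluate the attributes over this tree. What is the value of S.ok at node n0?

19

1. n0.wid = 13  [given at root]
2. n2.wid = 25  [25]
3. n3.lim = true  [terminal]
4. n4.wid = 14  [S₀.wid - 11]
5. n5.lim = 15  [terminal]
6. n6.lim = 4  [terminal]
7. n4.lim = true  [true]
8. n4.depth = "yu"  ["yu"]
9. n4.ok = 25  [b.lim * 3 - 20]
10. n8.sig = true  [terminal]
11. n9.lim = 4  [terminal]
12. n7.acc = 9  [9]
13. n7.lab = -4  [a.lim - 8]
14. n2.lim = false  [S₀.wid > 25]
15. n2.depth = "wyu"  ["w" ++ S₁.depth]
16. n2.ok = 0  [B.acc - 9]
17. n1.acc = 2  [S.ok + 2]
18. n1.lab = 4  [len(S.depth) + 1]
19. n12.wid = 6  [6]
20. n13.lim = 15  [terminal]
21. n12.env = true  [b.lim > 14]
22. n12.acc = 16  [A.wid * 2 + 4]
23. n15.sig = true  [terminal]
24. n16.lim = 0  [terminal]
25. n14.acc = 30  [b.lim + 30]
26. n14.lab = -4  [-4]
27. n18.lim = -9  [terminal]
28. n19.lim = false  [terminal]
29. n17.acc = 21  [b.lim + 30]
30. n17.lab = -4  [b.lim + 5]
31. n11.acc = -5  [-5]
32. n11.lab = 22  [A.acc * 3 - 26]
33. n10.acc = -2  [-2]
34. n10.lab = 14  [14]
35. n0.lim = true  [B₀.lab > 3]
36. n0.depth = "pq"  ["pq"]
37. n0.ok = 19  [B₀.acc + 17]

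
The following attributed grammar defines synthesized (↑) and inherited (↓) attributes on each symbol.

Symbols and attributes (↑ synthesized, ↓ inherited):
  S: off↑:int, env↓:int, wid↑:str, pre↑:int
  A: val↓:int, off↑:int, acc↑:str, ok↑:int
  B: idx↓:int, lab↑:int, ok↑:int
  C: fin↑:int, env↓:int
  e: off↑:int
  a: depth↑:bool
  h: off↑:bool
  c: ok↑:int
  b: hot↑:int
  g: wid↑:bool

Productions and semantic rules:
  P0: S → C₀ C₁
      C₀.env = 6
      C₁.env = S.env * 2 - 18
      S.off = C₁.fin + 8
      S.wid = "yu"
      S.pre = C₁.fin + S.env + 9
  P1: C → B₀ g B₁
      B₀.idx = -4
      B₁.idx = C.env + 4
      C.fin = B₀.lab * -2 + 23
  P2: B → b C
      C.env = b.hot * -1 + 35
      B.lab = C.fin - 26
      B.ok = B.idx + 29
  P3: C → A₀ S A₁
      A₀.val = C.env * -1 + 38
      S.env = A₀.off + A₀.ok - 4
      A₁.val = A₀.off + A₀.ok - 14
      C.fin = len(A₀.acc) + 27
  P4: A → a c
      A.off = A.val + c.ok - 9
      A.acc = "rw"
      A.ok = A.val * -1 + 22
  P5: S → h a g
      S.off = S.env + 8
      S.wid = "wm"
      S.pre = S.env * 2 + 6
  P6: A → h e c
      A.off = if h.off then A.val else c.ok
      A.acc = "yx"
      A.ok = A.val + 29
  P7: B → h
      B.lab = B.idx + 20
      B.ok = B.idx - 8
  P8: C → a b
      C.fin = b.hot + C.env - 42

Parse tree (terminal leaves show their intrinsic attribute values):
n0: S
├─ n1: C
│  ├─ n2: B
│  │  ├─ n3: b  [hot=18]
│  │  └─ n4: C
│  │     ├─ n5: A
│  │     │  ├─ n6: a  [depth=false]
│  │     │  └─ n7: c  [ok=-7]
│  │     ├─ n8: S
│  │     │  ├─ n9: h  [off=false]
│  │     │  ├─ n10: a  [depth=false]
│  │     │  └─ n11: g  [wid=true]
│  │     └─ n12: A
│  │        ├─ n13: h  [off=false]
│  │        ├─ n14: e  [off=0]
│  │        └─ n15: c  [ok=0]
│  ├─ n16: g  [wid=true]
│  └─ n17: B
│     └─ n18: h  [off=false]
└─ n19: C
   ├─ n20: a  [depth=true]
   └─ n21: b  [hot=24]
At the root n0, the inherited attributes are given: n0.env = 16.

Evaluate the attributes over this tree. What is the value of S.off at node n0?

4

1. n0.env = 16  [given at root]
2. n1.env = 6  [6]
3. n2.idx = -4  [-4]
4. n3.hot = 18  [terminal]
5. n4.env = 17  [b.hot * -1 + 35]
6. n5.val = 21  [C.env * -1 + 38]
7. n6.depth = false  [terminal]
8. n7.ok = -7  [terminal]
9. n5.off = 5  [A.val + c.ok - 9]
10. n5.acc = "rw"  ["rw"]
11. n5.ok = 1  [A.val * -1 + 22]
12. n8.env = 2  [A₀.off + A₀.ok - 4]
13. n9.off = false  [terminal]
14. n10.depth = false  [terminal]
15. n11.wid = true  [terminal]
16. n8.off = 10  [S.env + 8]
17. n8.wid = "wm"  ["wm"]
18. n8.pre = 10  [S.env * 2 + 6]
19. n12.val = -8  [A₀.off + A₀.ok - 14]
20. n13.off = false  [terminal]
21. n14.off = 0  [terminal]
22. n15.ok = 0  [terminal]
23. n12.off = 0  [if h.off then A.val else c.ok]
24. n12.acc = "yx"  ["yx"]
25. n12.ok = 21  [A.val + 29]
26. n4.fin = 29  [len(A₀.acc) + 27]
27. n2.lab = 3  [C.fin - 26]
28. n2.ok = 25  [B.idx + 29]
29. n16.wid = true  [terminal]
30. n17.idx = 10  [C.env + 4]
31. n18.off = false  [terminal]
32. n17.lab = 30  [B.idx + 20]
33. n17.ok = 2  [B.idx - 8]
34. n1.fin = 17  [B₀.lab * -2 + 23]
35. n19.env = 14  [S.env * 2 - 18]
36. n20.depth = true  [terminal]
37. n21.hot = 24  [terminal]
38. n19.fin = -4  [b.hot + C.env - 42]
39. n0.off = 4  [C₁.fin + 8]
40. n0.wid = "yu"  ["yu"]
41. n0.pre = 21  [C₁.fin + S.env + 9]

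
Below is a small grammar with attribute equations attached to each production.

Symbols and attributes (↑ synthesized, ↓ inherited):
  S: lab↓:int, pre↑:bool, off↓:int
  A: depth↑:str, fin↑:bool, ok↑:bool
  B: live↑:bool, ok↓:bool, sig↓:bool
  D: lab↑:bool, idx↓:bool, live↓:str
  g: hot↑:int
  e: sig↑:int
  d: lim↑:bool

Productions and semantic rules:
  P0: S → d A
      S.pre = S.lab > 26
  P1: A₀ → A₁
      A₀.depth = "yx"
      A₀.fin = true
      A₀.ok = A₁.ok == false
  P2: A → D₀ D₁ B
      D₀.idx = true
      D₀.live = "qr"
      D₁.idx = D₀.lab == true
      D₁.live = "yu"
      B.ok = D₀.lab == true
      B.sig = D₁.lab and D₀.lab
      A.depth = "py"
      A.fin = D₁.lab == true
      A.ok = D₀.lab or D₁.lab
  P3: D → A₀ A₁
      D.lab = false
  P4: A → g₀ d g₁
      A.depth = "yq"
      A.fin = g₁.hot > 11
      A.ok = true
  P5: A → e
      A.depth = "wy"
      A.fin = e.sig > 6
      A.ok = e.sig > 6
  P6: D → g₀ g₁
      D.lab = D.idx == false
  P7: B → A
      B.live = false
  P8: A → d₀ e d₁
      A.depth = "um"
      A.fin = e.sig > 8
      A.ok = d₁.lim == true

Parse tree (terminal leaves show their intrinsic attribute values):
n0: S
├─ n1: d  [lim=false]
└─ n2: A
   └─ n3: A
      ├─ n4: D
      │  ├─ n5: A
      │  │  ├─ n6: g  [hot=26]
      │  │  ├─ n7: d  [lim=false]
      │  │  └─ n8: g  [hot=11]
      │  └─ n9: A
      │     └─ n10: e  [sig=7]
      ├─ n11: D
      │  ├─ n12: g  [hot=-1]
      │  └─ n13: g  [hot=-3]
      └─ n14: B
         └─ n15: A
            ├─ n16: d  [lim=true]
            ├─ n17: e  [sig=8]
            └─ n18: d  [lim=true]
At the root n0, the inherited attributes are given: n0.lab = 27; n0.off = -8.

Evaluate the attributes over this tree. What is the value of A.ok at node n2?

1. n0.lab = 27  [given at root]
2. n0.off = -8  [given at root]
3. n1.lim = false  [terminal]
4. n4.idx = true  [true]
5. n4.live = "qr"  ["qr"]
6. n6.hot = 26  [terminal]
7. n7.lim = false  [terminal]
8. n8.hot = 11  [terminal]
9. n5.depth = "yq"  ["yq"]
10. n5.fin = false  [g₁.hot > 11]
11. n5.ok = true  [true]
12. n10.sig = 7  [terminal]
13. n9.depth = "wy"  ["wy"]
14. n9.fin = true  [e.sig > 6]
15. n9.ok = true  [e.sig > 6]
16. n4.lab = false  [false]
17. n11.idx = false  [D₀.lab == true]
18. n11.live = "yu"  ["yu"]
19. n12.hot = -1  [terminal]
20. n13.hot = -3  [terminal]
21. n11.lab = true  [D.idx == false]
22. n14.ok = false  [D₀.lab == true]
23. n14.sig = false  [D₁.lab and D₀.lab]
24. n16.lim = true  [terminal]
25. n17.sig = 8  [terminal]
26. n18.lim = true  [terminal]
27. n15.depth = "um"  ["um"]
28. n15.fin = false  [e.sig > 8]
29. n15.ok = true  [d₁.lim == true]
30. n14.live = false  [false]
31. n3.depth = "py"  ["py"]
32. n3.fin = true  [D₁.lab == true]
33. n3.ok = true  [D₀.lab or D₁.lab]
34. n2.depth = "yx"  ["yx"]
35. n2.fin = true  [true]
36. n2.ok = false  [A₁.ok == false]
37. n0.pre = true  [S.lab > 26]

false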